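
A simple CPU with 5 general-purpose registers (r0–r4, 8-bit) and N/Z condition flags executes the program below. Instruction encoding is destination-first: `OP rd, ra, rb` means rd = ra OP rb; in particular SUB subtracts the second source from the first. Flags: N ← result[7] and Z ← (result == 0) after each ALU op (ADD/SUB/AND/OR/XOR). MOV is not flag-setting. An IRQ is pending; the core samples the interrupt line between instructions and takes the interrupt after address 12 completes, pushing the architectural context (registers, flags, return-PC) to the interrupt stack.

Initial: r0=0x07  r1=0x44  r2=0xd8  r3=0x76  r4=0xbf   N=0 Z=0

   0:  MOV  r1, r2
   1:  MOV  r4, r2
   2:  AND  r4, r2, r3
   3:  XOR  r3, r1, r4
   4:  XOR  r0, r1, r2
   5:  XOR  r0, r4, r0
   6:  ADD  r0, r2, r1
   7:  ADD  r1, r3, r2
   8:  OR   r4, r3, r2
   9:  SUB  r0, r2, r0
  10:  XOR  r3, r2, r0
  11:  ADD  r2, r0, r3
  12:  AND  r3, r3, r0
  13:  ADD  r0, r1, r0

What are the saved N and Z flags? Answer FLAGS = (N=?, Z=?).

FLAGS = (N=0, Z=0)

after  0: r0=0x07 r1=0xd8 r2=0xd8 r3=0x76 r4=0xbf  N=0 Z=0
after  1: r0=0x07 r1=0xd8 r2=0xd8 r3=0x76 r4=0xd8  N=0 Z=0
after  2: r0=0x07 r1=0xd8 r2=0xd8 r3=0x76 r4=0x50  N=0 Z=0
after  3: r0=0x07 r1=0xd8 r2=0xd8 r3=0x88 r4=0x50  N=1 Z=0
after  4: r0=0x00 r1=0xd8 r2=0xd8 r3=0x88 r4=0x50  N=0 Z=1
after  5: r0=0x50 r1=0xd8 r2=0xd8 r3=0x88 r4=0x50  N=0 Z=0
after  6: r0=0xb0 r1=0xd8 r2=0xd8 r3=0x88 r4=0x50  N=1 Z=0
after  7: r0=0xb0 r1=0x60 r2=0xd8 r3=0x88 r4=0x50  N=0 Z=0
after  8: r0=0xb0 r1=0x60 r2=0xd8 r3=0x88 r4=0xd8  N=1 Z=0
after  9: r0=0x28 r1=0x60 r2=0xd8 r3=0x88 r4=0xd8  N=0 Z=0
after 10: r0=0x28 r1=0x60 r2=0xd8 r3=0xf0 r4=0xd8  N=1 Z=0
after 11: r0=0x28 r1=0x60 r2=0x18 r3=0xf0 r4=0xd8  N=0 Z=0
after 12: r0=0x28 r1=0x60 r2=0x18 r3=0x20 r4=0xd8  N=0 Z=0
-- IRQ taken; context saved, return-PC = 13 --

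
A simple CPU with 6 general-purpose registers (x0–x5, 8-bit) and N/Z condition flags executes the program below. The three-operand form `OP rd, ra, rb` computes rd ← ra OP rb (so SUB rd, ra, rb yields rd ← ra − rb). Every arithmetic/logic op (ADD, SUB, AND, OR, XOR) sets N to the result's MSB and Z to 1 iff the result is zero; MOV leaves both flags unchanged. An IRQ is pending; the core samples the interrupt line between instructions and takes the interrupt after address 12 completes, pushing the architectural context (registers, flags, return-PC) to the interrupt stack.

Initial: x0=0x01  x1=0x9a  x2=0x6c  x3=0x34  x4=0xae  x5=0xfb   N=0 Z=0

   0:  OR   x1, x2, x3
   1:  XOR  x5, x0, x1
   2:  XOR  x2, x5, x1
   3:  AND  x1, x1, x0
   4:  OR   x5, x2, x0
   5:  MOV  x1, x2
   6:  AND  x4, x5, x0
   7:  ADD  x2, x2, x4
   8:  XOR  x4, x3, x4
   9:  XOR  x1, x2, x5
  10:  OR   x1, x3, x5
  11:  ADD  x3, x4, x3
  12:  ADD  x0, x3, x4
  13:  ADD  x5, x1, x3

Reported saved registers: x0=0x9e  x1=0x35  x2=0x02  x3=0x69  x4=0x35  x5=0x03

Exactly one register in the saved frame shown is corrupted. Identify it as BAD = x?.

after  0: x0=0x01 x1=0x7c x2=0x6c x3=0x34 x4=0xae x5=0xfb  N=0 Z=0
after  1: x0=0x01 x1=0x7c x2=0x6c x3=0x34 x4=0xae x5=0x7d  N=0 Z=0
after  2: x0=0x01 x1=0x7c x2=0x01 x3=0x34 x4=0xae x5=0x7d  N=0 Z=0
after  3: x0=0x01 x1=0x00 x2=0x01 x3=0x34 x4=0xae x5=0x7d  N=0 Z=1
after  4: x0=0x01 x1=0x00 x2=0x01 x3=0x34 x4=0xae x5=0x01  N=0 Z=0
after  5: x0=0x01 x1=0x01 x2=0x01 x3=0x34 x4=0xae x5=0x01  N=0 Z=0
after  6: x0=0x01 x1=0x01 x2=0x01 x3=0x34 x4=0x01 x5=0x01  N=0 Z=0
after  7: x0=0x01 x1=0x01 x2=0x02 x3=0x34 x4=0x01 x5=0x01  N=0 Z=0
after  8: x0=0x01 x1=0x01 x2=0x02 x3=0x34 x4=0x35 x5=0x01  N=0 Z=0
after  9: x0=0x01 x1=0x03 x2=0x02 x3=0x34 x4=0x35 x5=0x01  N=0 Z=0
after 10: x0=0x01 x1=0x35 x2=0x02 x3=0x34 x4=0x35 x5=0x01  N=0 Z=0
after 11: x0=0x01 x1=0x35 x2=0x02 x3=0x69 x4=0x35 x5=0x01  N=0 Z=0
after 12: x0=0x9e x1=0x35 x2=0x02 x3=0x69 x4=0x35 x5=0x01  N=1 Z=0
-- IRQ taken; context saved, return-PC = 13 --
mismatch: x5: reported 0x03 vs actual 0x01

BAD = x5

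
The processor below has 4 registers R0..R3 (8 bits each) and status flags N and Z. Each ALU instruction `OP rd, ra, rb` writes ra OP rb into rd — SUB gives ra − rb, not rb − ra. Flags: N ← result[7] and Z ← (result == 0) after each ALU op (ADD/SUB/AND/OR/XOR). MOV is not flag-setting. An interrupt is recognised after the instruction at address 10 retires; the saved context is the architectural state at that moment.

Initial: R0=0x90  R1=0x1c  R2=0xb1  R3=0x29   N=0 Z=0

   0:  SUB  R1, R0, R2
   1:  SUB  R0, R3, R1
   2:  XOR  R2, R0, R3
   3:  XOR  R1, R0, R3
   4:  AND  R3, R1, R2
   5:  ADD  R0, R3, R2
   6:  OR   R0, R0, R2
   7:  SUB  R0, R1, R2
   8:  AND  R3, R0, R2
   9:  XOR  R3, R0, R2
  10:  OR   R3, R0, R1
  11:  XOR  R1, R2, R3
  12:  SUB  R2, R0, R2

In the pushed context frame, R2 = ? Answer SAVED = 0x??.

SAVED = 0x63

after  0: R0=0x90 R1=0xdf R2=0xb1 R3=0x29  N=1 Z=0
after  1: R0=0x4a R1=0xdf R2=0xb1 R3=0x29  N=0 Z=0
after  2: R0=0x4a R1=0xdf R2=0x63 R3=0x29  N=0 Z=0
after  3: R0=0x4a R1=0x63 R2=0x63 R3=0x29  N=0 Z=0
after  4: R0=0x4a R1=0x63 R2=0x63 R3=0x63  N=0 Z=0
after  5: R0=0xc6 R1=0x63 R2=0x63 R3=0x63  N=1 Z=0
after  6: R0=0xe7 R1=0x63 R2=0x63 R3=0x63  N=1 Z=0
after  7: R0=0x00 R1=0x63 R2=0x63 R3=0x63  N=0 Z=1
after  8: R0=0x00 R1=0x63 R2=0x63 R3=0x00  N=0 Z=1
after  9: R0=0x00 R1=0x63 R2=0x63 R3=0x63  N=0 Z=0
after 10: R0=0x00 R1=0x63 R2=0x63 R3=0x63  N=0 Z=0
-- IRQ taken; context saved, return-PC = 11 --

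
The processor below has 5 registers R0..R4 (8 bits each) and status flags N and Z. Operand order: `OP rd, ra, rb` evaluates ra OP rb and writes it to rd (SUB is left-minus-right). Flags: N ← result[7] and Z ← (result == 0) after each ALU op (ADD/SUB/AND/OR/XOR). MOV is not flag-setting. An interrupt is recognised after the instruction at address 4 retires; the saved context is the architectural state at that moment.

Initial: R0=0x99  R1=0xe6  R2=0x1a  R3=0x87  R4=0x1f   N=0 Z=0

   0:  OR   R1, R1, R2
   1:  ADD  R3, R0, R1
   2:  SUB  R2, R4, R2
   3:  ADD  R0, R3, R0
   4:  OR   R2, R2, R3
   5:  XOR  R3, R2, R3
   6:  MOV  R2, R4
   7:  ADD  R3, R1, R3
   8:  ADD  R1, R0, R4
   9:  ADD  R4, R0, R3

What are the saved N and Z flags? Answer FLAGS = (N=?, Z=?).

FLAGS = (N=1, Z=0)

after  0: R0=0x99 R1=0xfe R2=0x1a R3=0x87 R4=0x1f  N=1 Z=0
after  1: R0=0x99 R1=0xfe R2=0x1a R3=0x97 R4=0x1f  N=1 Z=0
after  2: R0=0x99 R1=0xfe R2=0x05 R3=0x97 R4=0x1f  N=0 Z=0
after  3: R0=0x30 R1=0xfe R2=0x05 R3=0x97 R4=0x1f  N=0 Z=0
after  4: R0=0x30 R1=0xfe R2=0x97 R3=0x97 R4=0x1f  N=1 Z=0
-- IRQ taken; context saved, return-PC = 5 --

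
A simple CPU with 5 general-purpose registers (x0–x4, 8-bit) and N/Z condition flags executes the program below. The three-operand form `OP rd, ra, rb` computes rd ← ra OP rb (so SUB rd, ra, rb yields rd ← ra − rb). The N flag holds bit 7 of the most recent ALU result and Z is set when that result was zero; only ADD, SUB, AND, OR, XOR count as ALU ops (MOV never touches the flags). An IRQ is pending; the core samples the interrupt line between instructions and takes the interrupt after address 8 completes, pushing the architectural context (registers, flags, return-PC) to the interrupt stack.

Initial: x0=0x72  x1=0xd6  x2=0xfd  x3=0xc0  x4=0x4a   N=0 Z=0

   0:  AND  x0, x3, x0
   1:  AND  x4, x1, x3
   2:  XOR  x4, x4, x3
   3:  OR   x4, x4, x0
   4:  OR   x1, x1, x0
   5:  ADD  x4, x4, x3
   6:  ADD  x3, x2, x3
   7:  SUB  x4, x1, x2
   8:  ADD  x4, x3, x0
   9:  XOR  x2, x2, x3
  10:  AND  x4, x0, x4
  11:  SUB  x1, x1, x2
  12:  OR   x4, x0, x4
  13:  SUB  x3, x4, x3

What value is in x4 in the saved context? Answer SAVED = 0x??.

after  0: x0=0x40 x1=0xd6 x2=0xfd x3=0xc0 x4=0x4a  N=0 Z=0
after  1: x0=0x40 x1=0xd6 x2=0xfd x3=0xc0 x4=0xc0  N=1 Z=0
after  2: x0=0x40 x1=0xd6 x2=0xfd x3=0xc0 x4=0x00  N=0 Z=1
after  3: x0=0x40 x1=0xd6 x2=0xfd x3=0xc0 x4=0x40  N=0 Z=0
after  4: x0=0x40 x1=0xd6 x2=0xfd x3=0xc0 x4=0x40  N=1 Z=0
after  5: x0=0x40 x1=0xd6 x2=0xfd x3=0xc0 x4=0x00  N=0 Z=1
after  6: x0=0x40 x1=0xd6 x2=0xfd x3=0xbd x4=0x00  N=1 Z=0
after  7: x0=0x40 x1=0xd6 x2=0xfd x3=0xbd x4=0xd9  N=1 Z=0
after  8: x0=0x40 x1=0xd6 x2=0xfd x3=0xbd x4=0xfd  N=1 Z=0
-- IRQ taken; context saved, return-PC = 9 --

SAVED = 0xfd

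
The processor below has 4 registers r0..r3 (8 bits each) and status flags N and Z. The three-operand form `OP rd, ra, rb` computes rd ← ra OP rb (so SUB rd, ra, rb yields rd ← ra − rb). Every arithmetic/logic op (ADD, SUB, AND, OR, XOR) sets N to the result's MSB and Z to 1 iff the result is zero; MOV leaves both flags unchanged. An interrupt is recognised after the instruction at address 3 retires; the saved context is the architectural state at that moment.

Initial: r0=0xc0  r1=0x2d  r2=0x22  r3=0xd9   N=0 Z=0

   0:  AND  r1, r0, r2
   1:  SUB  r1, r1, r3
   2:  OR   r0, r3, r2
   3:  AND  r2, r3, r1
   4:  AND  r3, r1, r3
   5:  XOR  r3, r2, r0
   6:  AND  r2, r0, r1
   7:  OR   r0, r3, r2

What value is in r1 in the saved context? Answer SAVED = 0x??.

SAVED = 0x27

after  0: r0=0xc0 r1=0x00 r2=0x22 r3=0xd9  N=0 Z=1
after  1: r0=0xc0 r1=0x27 r2=0x22 r3=0xd9  N=0 Z=0
after  2: r0=0xfb r1=0x27 r2=0x22 r3=0xd9  N=1 Z=0
after  3: r0=0xfb r1=0x27 r2=0x01 r3=0xd9  N=0 Z=0
-- IRQ taken; context saved, return-PC = 4 --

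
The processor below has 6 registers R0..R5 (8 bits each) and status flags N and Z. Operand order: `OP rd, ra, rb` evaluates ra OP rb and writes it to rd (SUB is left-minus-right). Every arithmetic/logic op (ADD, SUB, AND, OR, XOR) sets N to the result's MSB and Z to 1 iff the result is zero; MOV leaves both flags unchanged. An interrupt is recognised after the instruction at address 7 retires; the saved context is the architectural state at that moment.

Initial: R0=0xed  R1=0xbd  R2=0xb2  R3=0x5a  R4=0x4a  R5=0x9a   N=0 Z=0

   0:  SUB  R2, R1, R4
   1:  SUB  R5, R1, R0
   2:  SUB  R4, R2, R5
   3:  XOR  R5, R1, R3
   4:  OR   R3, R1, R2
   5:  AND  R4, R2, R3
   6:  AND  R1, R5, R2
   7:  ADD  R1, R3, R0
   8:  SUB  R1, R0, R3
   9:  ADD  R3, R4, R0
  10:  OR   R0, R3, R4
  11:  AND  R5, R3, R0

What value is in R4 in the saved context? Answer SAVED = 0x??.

SAVED = 0x73

after  0: R0=0xed R1=0xbd R2=0x73 R3=0x5a R4=0x4a R5=0x9a  N=0 Z=0
after  1: R0=0xed R1=0xbd R2=0x73 R3=0x5a R4=0x4a R5=0xd0  N=1 Z=0
after  2: R0=0xed R1=0xbd R2=0x73 R3=0x5a R4=0xa3 R5=0xd0  N=1 Z=0
after  3: R0=0xed R1=0xbd R2=0x73 R3=0x5a R4=0xa3 R5=0xe7  N=1 Z=0
after  4: R0=0xed R1=0xbd R2=0x73 R3=0xff R4=0xa3 R5=0xe7  N=1 Z=0
after  5: R0=0xed R1=0xbd R2=0x73 R3=0xff R4=0x73 R5=0xe7  N=0 Z=0
after  6: R0=0xed R1=0x63 R2=0x73 R3=0xff R4=0x73 R5=0xe7  N=0 Z=0
after  7: R0=0xed R1=0xec R2=0x73 R3=0xff R4=0x73 R5=0xe7  N=1 Z=0
-- IRQ taken; context saved, return-PC = 8 --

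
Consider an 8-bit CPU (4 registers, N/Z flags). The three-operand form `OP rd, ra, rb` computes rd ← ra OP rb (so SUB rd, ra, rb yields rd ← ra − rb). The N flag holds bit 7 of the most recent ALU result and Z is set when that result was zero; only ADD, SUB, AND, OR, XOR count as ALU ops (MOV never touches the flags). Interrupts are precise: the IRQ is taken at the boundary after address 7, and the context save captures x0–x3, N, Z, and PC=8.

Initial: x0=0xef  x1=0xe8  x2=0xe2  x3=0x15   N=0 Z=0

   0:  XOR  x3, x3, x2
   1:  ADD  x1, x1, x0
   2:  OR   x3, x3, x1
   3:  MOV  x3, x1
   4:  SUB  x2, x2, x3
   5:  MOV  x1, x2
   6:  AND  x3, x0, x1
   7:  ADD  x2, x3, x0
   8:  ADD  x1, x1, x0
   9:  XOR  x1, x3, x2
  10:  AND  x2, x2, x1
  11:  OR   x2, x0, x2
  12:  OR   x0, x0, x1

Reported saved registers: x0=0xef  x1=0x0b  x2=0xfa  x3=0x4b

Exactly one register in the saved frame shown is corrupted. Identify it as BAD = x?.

BAD = x3

after  0: x0=0xef x1=0xe8 x2=0xe2 x3=0xf7  N=1 Z=0
after  1: x0=0xef x1=0xd7 x2=0xe2 x3=0xf7  N=1 Z=0
after  2: x0=0xef x1=0xd7 x2=0xe2 x3=0xf7  N=1 Z=0
after  3: x0=0xef x1=0xd7 x2=0xe2 x3=0xd7  N=1 Z=0
after  4: x0=0xef x1=0xd7 x2=0x0b x3=0xd7  N=0 Z=0
after  5: x0=0xef x1=0x0b x2=0x0b x3=0xd7  N=0 Z=0
after  6: x0=0xef x1=0x0b x2=0x0b x3=0x0b  N=0 Z=0
after  7: x0=0xef x1=0x0b x2=0xfa x3=0x0b  N=1 Z=0
-- IRQ taken; context saved, return-PC = 8 --
mismatch: x3: reported 0x4b vs actual 0x0b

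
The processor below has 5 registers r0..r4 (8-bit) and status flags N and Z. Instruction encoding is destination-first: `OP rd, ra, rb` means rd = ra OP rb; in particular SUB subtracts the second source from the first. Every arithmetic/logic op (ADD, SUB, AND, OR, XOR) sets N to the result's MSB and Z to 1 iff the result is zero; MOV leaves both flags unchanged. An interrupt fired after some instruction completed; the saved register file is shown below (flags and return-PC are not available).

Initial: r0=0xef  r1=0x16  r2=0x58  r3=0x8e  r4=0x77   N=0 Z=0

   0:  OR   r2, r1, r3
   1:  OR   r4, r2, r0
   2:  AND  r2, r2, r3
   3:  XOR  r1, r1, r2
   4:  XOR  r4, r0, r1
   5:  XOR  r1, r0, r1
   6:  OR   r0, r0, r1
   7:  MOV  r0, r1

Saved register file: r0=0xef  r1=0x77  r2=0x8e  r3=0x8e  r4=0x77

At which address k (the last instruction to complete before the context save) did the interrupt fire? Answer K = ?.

K = 5

after  0: r0=0xef r1=0x16 r2=0x9e r3=0x8e r4=0x77  N=1 Z=0
after  1: r0=0xef r1=0x16 r2=0x9e r3=0x8e r4=0xff  N=1 Z=0
after  2: r0=0xef r1=0x16 r2=0x8e r3=0x8e r4=0xff  N=1 Z=0
after  3: r0=0xef r1=0x98 r2=0x8e r3=0x8e r4=0xff  N=1 Z=0
after  4: r0=0xef r1=0x98 r2=0x8e r3=0x8e r4=0x77  N=0 Z=0
after  5: r0=0xef r1=0x77 r2=0x8e r3=0x8e r4=0x77  N=0 Z=0
-- IRQ taken; context saved, return-PC = 6 --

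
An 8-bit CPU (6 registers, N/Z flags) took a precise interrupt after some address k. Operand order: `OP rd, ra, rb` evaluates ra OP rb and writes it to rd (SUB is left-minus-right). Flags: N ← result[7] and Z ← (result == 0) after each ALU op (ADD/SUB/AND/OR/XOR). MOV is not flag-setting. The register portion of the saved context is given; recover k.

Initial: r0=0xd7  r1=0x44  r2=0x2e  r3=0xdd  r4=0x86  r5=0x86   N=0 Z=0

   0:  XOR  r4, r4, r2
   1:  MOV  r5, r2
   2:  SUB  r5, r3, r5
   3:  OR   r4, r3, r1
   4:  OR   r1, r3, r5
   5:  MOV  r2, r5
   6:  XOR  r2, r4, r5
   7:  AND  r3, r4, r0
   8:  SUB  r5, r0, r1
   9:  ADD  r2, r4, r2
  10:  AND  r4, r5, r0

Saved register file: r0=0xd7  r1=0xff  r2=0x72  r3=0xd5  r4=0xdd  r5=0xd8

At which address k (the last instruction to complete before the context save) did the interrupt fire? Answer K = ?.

K = 8

after  0: r0=0xd7 r1=0x44 r2=0x2e r3=0xdd r4=0xa8 r5=0x86  N=1 Z=0
after  1: r0=0xd7 r1=0x44 r2=0x2e r3=0xdd r4=0xa8 r5=0x2e  N=1 Z=0
after  2: r0=0xd7 r1=0x44 r2=0x2e r3=0xdd r4=0xa8 r5=0xaf  N=1 Z=0
after  3: r0=0xd7 r1=0x44 r2=0x2e r3=0xdd r4=0xdd r5=0xaf  N=1 Z=0
after  4: r0=0xd7 r1=0xff r2=0x2e r3=0xdd r4=0xdd r5=0xaf  N=1 Z=0
after  5: r0=0xd7 r1=0xff r2=0xaf r3=0xdd r4=0xdd r5=0xaf  N=1 Z=0
after  6: r0=0xd7 r1=0xff r2=0x72 r3=0xdd r4=0xdd r5=0xaf  N=0 Z=0
after  7: r0=0xd7 r1=0xff r2=0x72 r3=0xd5 r4=0xdd r5=0xaf  N=1 Z=0
after  8: r0=0xd7 r1=0xff r2=0x72 r3=0xd5 r4=0xdd r5=0xd8  N=1 Z=0
-- IRQ taken; context saved, return-PC = 9 --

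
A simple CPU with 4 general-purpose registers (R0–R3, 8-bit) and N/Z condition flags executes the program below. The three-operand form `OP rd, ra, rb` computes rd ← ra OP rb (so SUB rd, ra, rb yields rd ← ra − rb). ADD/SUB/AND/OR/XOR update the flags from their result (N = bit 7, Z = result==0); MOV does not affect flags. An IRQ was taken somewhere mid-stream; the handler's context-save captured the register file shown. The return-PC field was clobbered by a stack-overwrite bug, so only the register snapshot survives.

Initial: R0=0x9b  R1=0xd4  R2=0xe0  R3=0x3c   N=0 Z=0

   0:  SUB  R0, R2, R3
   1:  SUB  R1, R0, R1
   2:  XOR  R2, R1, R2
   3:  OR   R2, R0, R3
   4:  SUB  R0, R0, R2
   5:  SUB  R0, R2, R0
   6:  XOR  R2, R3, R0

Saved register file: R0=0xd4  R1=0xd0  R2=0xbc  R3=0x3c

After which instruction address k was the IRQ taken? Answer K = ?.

K = 5

after  0: R0=0xa4 R1=0xd4 R2=0xe0 R3=0x3c  N=1 Z=0
after  1: R0=0xa4 R1=0xd0 R2=0xe0 R3=0x3c  N=1 Z=0
after  2: R0=0xa4 R1=0xd0 R2=0x30 R3=0x3c  N=0 Z=0
after  3: R0=0xa4 R1=0xd0 R2=0xbc R3=0x3c  N=1 Z=0
after  4: R0=0xe8 R1=0xd0 R2=0xbc R3=0x3c  N=1 Z=0
after  5: R0=0xd4 R1=0xd0 R2=0xbc R3=0x3c  N=1 Z=0
-- IRQ taken; context saved, return-PC = 6 --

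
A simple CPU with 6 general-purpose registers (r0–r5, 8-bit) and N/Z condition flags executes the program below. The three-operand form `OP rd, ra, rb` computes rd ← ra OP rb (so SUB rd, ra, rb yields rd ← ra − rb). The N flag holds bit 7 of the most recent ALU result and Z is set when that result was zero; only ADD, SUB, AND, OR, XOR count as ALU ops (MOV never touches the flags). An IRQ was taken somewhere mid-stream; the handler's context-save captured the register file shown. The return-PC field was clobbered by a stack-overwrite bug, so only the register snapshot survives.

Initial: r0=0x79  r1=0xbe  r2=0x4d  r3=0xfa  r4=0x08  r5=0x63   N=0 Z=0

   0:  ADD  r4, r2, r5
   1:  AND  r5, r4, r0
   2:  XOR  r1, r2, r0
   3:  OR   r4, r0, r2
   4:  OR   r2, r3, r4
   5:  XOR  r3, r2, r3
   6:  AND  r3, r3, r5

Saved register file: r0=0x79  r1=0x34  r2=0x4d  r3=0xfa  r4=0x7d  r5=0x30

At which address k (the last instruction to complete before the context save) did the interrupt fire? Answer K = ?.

after  0: r0=0x79 r1=0xbe r2=0x4d r3=0xfa r4=0xb0 r5=0x63  N=1 Z=0
after  1: r0=0x79 r1=0xbe r2=0x4d r3=0xfa r4=0xb0 r5=0x30  N=0 Z=0
after  2: r0=0x79 r1=0x34 r2=0x4d r3=0xfa r4=0xb0 r5=0x30  N=0 Z=0
after  3: r0=0x79 r1=0x34 r2=0x4d r3=0xfa r4=0x7d r5=0x30  N=0 Z=0
-- IRQ taken; context saved, return-PC = 4 --

K = 3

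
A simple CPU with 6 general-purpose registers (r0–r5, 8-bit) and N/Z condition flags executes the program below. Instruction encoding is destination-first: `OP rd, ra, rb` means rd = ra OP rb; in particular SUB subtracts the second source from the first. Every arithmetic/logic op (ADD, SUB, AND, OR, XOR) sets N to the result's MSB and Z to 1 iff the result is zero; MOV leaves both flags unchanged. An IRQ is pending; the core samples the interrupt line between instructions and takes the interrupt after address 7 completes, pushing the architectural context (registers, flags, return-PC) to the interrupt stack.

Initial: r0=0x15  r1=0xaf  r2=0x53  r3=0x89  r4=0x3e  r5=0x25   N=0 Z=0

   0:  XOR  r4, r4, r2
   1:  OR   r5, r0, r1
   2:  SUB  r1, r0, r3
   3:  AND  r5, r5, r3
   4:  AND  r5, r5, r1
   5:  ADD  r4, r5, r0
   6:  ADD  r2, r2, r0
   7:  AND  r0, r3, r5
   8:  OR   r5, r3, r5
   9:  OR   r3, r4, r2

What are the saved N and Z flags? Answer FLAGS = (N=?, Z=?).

after  0: r0=0x15 r1=0xaf r2=0x53 r3=0x89 r4=0x6d r5=0x25  N=0 Z=0
after  1: r0=0x15 r1=0xaf r2=0x53 r3=0x89 r4=0x6d r5=0xbf  N=1 Z=0
after  2: r0=0x15 r1=0x8c r2=0x53 r3=0x89 r4=0x6d r5=0xbf  N=1 Z=0
after  3: r0=0x15 r1=0x8c r2=0x53 r3=0x89 r4=0x6d r5=0x89  N=1 Z=0
after  4: r0=0x15 r1=0x8c r2=0x53 r3=0x89 r4=0x6d r5=0x88  N=1 Z=0
after  5: r0=0x15 r1=0x8c r2=0x53 r3=0x89 r4=0x9d r5=0x88  N=1 Z=0
after  6: r0=0x15 r1=0x8c r2=0x68 r3=0x89 r4=0x9d r5=0x88  N=0 Z=0
after  7: r0=0x88 r1=0x8c r2=0x68 r3=0x89 r4=0x9d r5=0x88  N=1 Z=0
-- IRQ taken; context saved, return-PC = 8 --

FLAGS = (N=1, Z=0)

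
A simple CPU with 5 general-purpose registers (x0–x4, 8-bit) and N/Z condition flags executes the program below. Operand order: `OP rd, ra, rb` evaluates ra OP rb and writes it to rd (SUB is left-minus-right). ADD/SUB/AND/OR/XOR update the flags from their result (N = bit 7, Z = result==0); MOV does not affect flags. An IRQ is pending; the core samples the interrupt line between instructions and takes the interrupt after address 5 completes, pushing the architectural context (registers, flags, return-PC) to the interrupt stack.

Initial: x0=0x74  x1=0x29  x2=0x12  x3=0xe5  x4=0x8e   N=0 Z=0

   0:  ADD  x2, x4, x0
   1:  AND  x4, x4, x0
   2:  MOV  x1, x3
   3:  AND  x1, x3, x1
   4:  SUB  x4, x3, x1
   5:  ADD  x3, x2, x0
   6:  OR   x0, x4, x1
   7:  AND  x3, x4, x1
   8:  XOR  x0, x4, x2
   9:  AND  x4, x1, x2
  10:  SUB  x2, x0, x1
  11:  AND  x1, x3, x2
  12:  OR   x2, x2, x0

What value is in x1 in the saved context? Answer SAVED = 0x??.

after  0: x0=0x74 x1=0x29 x2=0x02 x3=0xe5 x4=0x8e  N=0 Z=0
after  1: x0=0x74 x1=0x29 x2=0x02 x3=0xe5 x4=0x04  N=0 Z=0
after  2: x0=0x74 x1=0xe5 x2=0x02 x3=0xe5 x4=0x04  N=0 Z=0
after  3: x0=0x74 x1=0xe5 x2=0x02 x3=0xe5 x4=0x04  N=1 Z=0
after  4: x0=0x74 x1=0xe5 x2=0x02 x3=0xe5 x4=0x00  N=0 Z=1
after  5: x0=0x74 x1=0xe5 x2=0x02 x3=0x76 x4=0x00  N=0 Z=0
-- IRQ taken; context saved, return-PC = 6 --

SAVED = 0xe5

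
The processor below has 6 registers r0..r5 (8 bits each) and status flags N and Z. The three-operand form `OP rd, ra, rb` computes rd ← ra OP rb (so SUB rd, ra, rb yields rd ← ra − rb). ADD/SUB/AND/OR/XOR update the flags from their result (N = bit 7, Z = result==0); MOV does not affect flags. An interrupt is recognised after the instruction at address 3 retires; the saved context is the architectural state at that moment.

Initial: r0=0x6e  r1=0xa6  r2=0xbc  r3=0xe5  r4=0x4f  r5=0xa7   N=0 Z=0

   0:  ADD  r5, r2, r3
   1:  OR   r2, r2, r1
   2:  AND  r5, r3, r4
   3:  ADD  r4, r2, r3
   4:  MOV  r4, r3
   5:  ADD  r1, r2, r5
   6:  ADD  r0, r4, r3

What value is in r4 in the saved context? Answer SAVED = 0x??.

SAVED = 0xa3

after  0: r0=0x6e r1=0xa6 r2=0xbc r3=0xe5 r4=0x4f r5=0xa1  N=1 Z=0
after  1: r0=0x6e r1=0xa6 r2=0xbe r3=0xe5 r4=0x4f r5=0xa1  N=1 Z=0
after  2: r0=0x6e r1=0xa6 r2=0xbe r3=0xe5 r4=0x4f r5=0x45  N=0 Z=0
after  3: r0=0x6e r1=0xa6 r2=0xbe r3=0xe5 r4=0xa3 r5=0x45  N=1 Z=0
-- IRQ taken; context saved, return-PC = 4 --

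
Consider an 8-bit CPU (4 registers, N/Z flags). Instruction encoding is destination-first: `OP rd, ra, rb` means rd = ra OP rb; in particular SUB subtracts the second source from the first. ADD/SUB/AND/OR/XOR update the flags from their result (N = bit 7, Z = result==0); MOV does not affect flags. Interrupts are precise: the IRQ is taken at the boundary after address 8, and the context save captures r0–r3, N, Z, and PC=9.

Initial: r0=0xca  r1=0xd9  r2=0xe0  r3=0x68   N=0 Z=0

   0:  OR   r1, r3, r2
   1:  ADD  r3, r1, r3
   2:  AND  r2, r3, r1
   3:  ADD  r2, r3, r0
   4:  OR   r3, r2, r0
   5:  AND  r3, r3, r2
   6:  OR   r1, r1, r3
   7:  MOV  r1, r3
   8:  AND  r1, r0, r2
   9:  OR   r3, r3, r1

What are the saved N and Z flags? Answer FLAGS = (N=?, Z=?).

FLAGS = (N=0, Z=0)

after  0: r0=0xca r1=0xe8 r2=0xe0 r3=0x68  N=1 Z=0
after  1: r0=0xca r1=0xe8 r2=0xe0 r3=0x50  N=0 Z=0
after  2: r0=0xca r1=0xe8 r2=0x40 r3=0x50  N=0 Z=0
after  3: r0=0xca r1=0xe8 r2=0x1a r3=0x50  N=0 Z=0
after  4: r0=0xca r1=0xe8 r2=0x1a r3=0xda  N=1 Z=0
after  5: r0=0xca r1=0xe8 r2=0x1a r3=0x1a  N=0 Z=0
after  6: r0=0xca r1=0xfa r2=0x1a r3=0x1a  N=1 Z=0
after  7: r0=0xca r1=0x1a r2=0x1a r3=0x1a  N=1 Z=0
after  8: r0=0xca r1=0x0a r2=0x1a r3=0x1a  N=0 Z=0
-- IRQ taken; context saved, return-PC = 9 --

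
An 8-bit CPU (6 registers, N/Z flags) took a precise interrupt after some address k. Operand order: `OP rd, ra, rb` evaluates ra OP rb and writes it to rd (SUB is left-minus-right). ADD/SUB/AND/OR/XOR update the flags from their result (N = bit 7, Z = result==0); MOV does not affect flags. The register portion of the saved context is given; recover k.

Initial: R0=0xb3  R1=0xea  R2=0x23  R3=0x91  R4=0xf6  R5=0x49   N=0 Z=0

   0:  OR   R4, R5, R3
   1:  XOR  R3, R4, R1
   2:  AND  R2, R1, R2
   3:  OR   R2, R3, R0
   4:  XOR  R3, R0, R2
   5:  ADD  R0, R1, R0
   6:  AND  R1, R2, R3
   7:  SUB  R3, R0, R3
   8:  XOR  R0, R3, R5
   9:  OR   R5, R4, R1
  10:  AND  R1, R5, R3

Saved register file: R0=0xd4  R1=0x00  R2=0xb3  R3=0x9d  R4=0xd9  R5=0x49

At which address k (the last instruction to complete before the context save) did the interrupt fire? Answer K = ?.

after  0: R0=0xb3 R1=0xea R2=0x23 R3=0x91 R4=0xd9 R5=0x49  N=1 Z=0
after  1: R0=0xb3 R1=0xea R2=0x23 R3=0x33 R4=0xd9 R5=0x49  N=0 Z=0
after  2: R0=0xb3 R1=0xea R2=0x22 R3=0x33 R4=0xd9 R5=0x49  N=0 Z=0
after  3: R0=0xb3 R1=0xea R2=0xb3 R3=0x33 R4=0xd9 R5=0x49  N=1 Z=0
after  4: R0=0xb3 R1=0xea R2=0xb3 R3=0x00 R4=0xd9 R5=0x49  N=0 Z=1
after  5: R0=0x9d R1=0xea R2=0xb3 R3=0x00 R4=0xd9 R5=0x49  N=1 Z=0
after  6: R0=0x9d R1=0x00 R2=0xb3 R3=0x00 R4=0xd9 R5=0x49  N=0 Z=1
after  7: R0=0x9d R1=0x00 R2=0xb3 R3=0x9d R4=0xd9 R5=0x49  N=1 Z=0
after  8: R0=0xd4 R1=0x00 R2=0xb3 R3=0x9d R4=0xd9 R5=0x49  N=1 Z=0
-- IRQ taken; context saved, return-PC = 9 --

K = 8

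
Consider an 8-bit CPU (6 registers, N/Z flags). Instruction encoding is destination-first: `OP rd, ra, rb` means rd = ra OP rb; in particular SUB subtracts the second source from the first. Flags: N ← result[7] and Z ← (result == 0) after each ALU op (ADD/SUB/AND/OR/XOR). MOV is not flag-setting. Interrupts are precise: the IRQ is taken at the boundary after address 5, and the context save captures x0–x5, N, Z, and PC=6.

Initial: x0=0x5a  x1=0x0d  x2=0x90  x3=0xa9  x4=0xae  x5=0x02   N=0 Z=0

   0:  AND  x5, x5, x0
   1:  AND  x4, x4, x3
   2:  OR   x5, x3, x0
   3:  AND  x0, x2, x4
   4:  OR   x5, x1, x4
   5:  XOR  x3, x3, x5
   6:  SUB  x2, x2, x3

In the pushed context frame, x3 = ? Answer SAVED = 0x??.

SAVED = 0x04

after  0: x0=0x5a x1=0x0d x2=0x90 x3=0xa9 x4=0xae x5=0x02  N=0 Z=0
after  1: x0=0x5a x1=0x0d x2=0x90 x3=0xa9 x4=0xa8 x5=0x02  N=1 Z=0
after  2: x0=0x5a x1=0x0d x2=0x90 x3=0xa9 x4=0xa8 x5=0xfb  N=1 Z=0
after  3: x0=0x80 x1=0x0d x2=0x90 x3=0xa9 x4=0xa8 x5=0xfb  N=1 Z=0
after  4: x0=0x80 x1=0x0d x2=0x90 x3=0xa9 x4=0xa8 x5=0xad  N=1 Z=0
after  5: x0=0x80 x1=0x0d x2=0x90 x3=0x04 x4=0xa8 x5=0xad  N=0 Z=0
-- IRQ taken; context saved, return-PC = 6 --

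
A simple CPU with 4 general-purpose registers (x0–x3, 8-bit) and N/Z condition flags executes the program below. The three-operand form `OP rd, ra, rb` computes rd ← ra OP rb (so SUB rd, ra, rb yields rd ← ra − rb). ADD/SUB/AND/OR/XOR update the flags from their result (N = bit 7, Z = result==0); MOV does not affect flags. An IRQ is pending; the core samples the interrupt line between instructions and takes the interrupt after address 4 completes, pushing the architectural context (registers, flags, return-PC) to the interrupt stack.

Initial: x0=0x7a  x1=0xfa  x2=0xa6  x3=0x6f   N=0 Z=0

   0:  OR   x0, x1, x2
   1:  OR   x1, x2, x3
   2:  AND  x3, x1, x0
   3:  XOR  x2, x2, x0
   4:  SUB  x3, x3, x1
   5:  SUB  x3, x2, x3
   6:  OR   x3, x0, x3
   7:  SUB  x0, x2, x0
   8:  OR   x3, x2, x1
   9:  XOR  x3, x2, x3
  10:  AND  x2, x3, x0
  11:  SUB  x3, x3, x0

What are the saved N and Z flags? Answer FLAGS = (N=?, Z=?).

FLAGS = (N=1, Z=0)

after  0: x0=0xfe x1=0xfa x2=0xa6 x3=0x6f  N=1 Z=0
after  1: x0=0xfe x1=0xef x2=0xa6 x3=0x6f  N=1 Z=0
after  2: x0=0xfe x1=0xef x2=0xa6 x3=0xee  N=1 Z=0
after  3: x0=0xfe x1=0xef x2=0x58 x3=0xee  N=0 Z=0
after  4: x0=0xfe x1=0xef x2=0x58 x3=0xff  N=1 Z=0
-- IRQ taken; context saved, return-PC = 5 --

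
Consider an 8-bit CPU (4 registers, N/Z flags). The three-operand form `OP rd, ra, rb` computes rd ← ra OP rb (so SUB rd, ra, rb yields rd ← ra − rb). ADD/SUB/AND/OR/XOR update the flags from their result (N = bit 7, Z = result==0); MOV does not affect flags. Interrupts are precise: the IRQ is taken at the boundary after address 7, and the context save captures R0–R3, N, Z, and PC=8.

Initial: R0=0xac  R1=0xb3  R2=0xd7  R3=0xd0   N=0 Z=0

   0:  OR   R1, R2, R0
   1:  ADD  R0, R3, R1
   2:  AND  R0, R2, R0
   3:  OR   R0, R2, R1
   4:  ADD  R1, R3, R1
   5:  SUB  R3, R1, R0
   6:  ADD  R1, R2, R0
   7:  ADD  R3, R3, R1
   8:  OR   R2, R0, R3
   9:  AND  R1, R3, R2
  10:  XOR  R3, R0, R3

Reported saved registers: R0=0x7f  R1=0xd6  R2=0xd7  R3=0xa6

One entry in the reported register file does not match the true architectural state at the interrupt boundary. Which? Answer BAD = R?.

BAD = R0

after  0: R0=0xac R1=0xff R2=0xd7 R3=0xd0  N=1 Z=0
after  1: R0=0xcf R1=0xff R2=0xd7 R3=0xd0  N=1 Z=0
after  2: R0=0xc7 R1=0xff R2=0xd7 R3=0xd0  N=1 Z=0
after  3: R0=0xff R1=0xff R2=0xd7 R3=0xd0  N=1 Z=0
after  4: R0=0xff R1=0xcf R2=0xd7 R3=0xd0  N=1 Z=0
after  5: R0=0xff R1=0xcf R2=0xd7 R3=0xd0  N=1 Z=0
after  6: R0=0xff R1=0xd6 R2=0xd7 R3=0xd0  N=1 Z=0
after  7: R0=0xff R1=0xd6 R2=0xd7 R3=0xa6  N=1 Z=0
-- IRQ taken; context saved, return-PC = 8 --
mismatch: R0: reported 0x7f vs actual 0xff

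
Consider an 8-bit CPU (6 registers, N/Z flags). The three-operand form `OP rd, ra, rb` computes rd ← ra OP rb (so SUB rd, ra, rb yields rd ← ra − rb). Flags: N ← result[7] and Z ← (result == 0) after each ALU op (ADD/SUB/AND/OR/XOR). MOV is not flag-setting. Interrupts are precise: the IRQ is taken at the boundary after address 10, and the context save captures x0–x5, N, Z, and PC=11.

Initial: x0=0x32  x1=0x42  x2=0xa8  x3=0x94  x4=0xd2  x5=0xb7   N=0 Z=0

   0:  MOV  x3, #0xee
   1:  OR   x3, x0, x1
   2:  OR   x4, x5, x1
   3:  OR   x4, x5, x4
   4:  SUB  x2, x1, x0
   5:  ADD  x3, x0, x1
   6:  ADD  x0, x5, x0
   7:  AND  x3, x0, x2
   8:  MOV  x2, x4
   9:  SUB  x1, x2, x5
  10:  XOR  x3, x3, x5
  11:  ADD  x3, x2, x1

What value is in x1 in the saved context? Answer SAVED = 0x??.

SAVED = 0x40

after  0: x0=0x32 x1=0x42 x2=0xa8 x3=0xee x4=0xd2 x5=0xb7  N=0 Z=0
after  1: x0=0x32 x1=0x42 x2=0xa8 x3=0x72 x4=0xd2 x5=0xb7  N=0 Z=0
after  2: x0=0x32 x1=0x42 x2=0xa8 x3=0x72 x4=0xf7 x5=0xb7  N=1 Z=0
after  3: x0=0x32 x1=0x42 x2=0xa8 x3=0x72 x4=0xf7 x5=0xb7  N=1 Z=0
after  4: x0=0x32 x1=0x42 x2=0x10 x3=0x72 x4=0xf7 x5=0xb7  N=0 Z=0
after  5: x0=0x32 x1=0x42 x2=0x10 x3=0x74 x4=0xf7 x5=0xb7  N=0 Z=0
after  6: x0=0xe9 x1=0x42 x2=0x10 x3=0x74 x4=0xf7 x5=0xb7  N=1 Z=0
after  7: x0=0xe9 x1=0x42 x2=0x10 x3=0x00 x4=0xf7 x5=0xb7  N=0 Z=1
after  8: x0=0xe9 x1=0x42 x2=0xf7 x3=0x00 x4=0xf7 x5=0xb7  N=0 Z=1
after  9: x0=0xe9 x1=0x40 x2=0xf7 x3=0x00 x4=0xf7 x5=0xb7  N=0 Z=0
after 10: x0=0xe9 x1=0x40 x2=0xf7 x3=0xb7 x4=0xf7 x5=0xb7  N=1 Z=0
-- IRQ taken; context saved, return-PC = 11 --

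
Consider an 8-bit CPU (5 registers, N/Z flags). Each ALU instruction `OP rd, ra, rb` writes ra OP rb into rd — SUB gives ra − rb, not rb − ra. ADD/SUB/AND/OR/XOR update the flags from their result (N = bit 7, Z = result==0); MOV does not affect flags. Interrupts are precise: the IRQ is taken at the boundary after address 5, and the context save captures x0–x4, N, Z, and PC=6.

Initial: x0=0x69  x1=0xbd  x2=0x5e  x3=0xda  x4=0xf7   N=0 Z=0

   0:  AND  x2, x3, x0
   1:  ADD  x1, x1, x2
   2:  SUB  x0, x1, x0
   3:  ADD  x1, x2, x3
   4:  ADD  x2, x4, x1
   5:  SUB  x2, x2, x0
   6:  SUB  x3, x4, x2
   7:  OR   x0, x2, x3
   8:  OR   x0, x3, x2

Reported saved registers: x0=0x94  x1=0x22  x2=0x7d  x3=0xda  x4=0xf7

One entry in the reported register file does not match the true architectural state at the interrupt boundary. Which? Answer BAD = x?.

after  0: x0=0x69 x1=0xbd x2=0x48 x3=0xda x4=0xf7  N=0 Z=0
after  1: x0=0x69 x1=0x05 x2=0x48 x3=0xda x4=0xf7  N=0 Z=0
after  2: x0=0x9c x1=0x05 x2=0x48 x3=0xda x4=0xf7  N=1 Z=0
after  3: x0=0x9c x1=0x22 x2=0x48 x3=0xda x4=0xf7  N=0 Z=0
after  4: x0=0x9c x1=0x22 x2=0x19 x3=0xda x4=0xf7  N=0 Z=0
after  5: x0=0x9c x1=0x22 x2=0x7d x3=0xda x4=0xf7  N=0 Z=0
-- IRQ taken; context saved, return-PC = 6 --
mismatch: x0: reported 0x94 vs actual 0x9c

BAD = x0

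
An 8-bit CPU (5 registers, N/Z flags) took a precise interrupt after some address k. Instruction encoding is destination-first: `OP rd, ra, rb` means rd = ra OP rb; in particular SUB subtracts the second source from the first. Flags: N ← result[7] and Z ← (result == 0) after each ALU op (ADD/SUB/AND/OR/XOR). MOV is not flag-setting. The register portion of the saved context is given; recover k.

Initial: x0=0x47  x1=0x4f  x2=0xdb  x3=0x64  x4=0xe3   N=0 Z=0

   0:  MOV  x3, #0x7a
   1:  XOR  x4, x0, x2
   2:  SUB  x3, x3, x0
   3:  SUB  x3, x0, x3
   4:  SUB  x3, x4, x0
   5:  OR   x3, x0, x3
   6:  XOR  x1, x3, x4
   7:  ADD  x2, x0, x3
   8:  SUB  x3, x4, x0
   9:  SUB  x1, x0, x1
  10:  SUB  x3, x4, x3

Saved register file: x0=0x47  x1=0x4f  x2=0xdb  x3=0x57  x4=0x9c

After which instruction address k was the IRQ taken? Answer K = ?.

K = 5

after  0: x0=0x47 x1=0x4f x2=0xdb x3=0x7a x4=0xe3  N=0 Z=0
after  1: x0=0x47 x1=0x4f x2=0xdb x3=0x7a x4=0x9c  N=1 Z=0
after  2: x0=0x47 x1=0x4f x2=0xdb x3=0x33 x4=0x9c  N=0 Z=0
after  3: x0=0x47 x1=0x4f x2=0xdb x3=0x14 x4=0x9c  N=0 Z=0
after  4: x0=0x47 x1=0x4f x2=0xdb x3=0x55 x4=0x9c  N=0 Z=0
after  5: x0=0x47 x1=0x4f x2=0xdb x3=0x57 x4=0x9c  N=0 Z=0
-- IRQ taken; context saved, return-PC = 6 --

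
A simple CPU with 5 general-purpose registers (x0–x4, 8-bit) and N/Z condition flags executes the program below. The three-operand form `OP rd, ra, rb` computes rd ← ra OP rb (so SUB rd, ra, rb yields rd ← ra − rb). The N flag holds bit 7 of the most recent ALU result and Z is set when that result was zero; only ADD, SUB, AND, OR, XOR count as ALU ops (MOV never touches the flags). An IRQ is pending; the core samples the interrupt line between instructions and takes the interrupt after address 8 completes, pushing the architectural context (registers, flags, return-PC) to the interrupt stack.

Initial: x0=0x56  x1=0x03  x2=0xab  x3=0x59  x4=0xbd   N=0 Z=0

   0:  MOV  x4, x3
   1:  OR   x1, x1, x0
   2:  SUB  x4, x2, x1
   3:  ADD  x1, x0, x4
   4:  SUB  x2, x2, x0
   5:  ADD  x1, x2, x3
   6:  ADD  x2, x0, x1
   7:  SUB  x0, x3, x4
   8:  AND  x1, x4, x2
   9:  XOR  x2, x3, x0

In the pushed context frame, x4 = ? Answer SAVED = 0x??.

after  0: x0=0x56 x1=0x03 x2=0xab x3=0x59 x4=0x59  N=0 Z=0
after  1: x0=0x56 x1=0x57 x2=0xab x3=0x59 x4=0x59  N=0 Z=0
after  2: x0=0x56 x1=0x57 x2=0xab x3=0x59 x4=0x54  N=0 Z=0
after  3: x0=0x56 x1=0xaa x2=0xab x3=0x59 x4=0x54  N=1 Z=0
after  4: x0=0x56 x1=0xaa x2=0x55 x3=0x59 x4=0x54  N=0 Z=0
after  5: x0=0x56 x1=0xae x2=0x55 x3=0x59 x4=0x54  N=1 Z=0
after  6: x0=0x56 x1=0xae x2=0x04 x3=0x59 x4=0x54  N=0 Z=0
after  7: x0=0x05 x1=0xae x2=0x04 x3=0x59 x4=0x54  N=0 Z=0
after  8: x0=0x05 x1=0x04 x2=0x04 x3=0x59 x4=0x54  N=0 Z=0
-- IRQ taken; context saved, return-PC = 9 --

SAVED = 0x54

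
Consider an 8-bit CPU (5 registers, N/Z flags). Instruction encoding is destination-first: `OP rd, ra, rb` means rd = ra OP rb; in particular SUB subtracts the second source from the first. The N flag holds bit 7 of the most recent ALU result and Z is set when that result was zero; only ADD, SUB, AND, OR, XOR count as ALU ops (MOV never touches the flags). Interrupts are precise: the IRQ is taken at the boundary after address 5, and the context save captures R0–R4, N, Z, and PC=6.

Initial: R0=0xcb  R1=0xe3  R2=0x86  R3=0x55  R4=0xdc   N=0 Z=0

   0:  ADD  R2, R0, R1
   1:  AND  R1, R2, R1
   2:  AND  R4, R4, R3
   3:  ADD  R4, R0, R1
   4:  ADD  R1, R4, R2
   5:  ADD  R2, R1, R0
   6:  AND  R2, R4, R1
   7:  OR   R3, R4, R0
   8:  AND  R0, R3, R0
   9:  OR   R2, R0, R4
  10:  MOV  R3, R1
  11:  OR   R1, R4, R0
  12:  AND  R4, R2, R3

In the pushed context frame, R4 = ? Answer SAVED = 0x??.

SAVED = 0x6d

after  0: R0=0xcb R1=0xe3 R2=0xae R3=0x55 R4=0xdc  N=1 Z=0
after  1: R0=0xcb R1=0xa2 R2=0xae R3=0x55 R4=0xdc  N=1 Z=0
after  2: R0=0xcb R1=0xa2 R2=0xae R3=0x55 R4=0x54  N=0 Z=0
after  3: R0=0xcb R1=0xa2 R2=0xae R3=0x55 R4=0x6d  N=0 Z=0
after  4: R0=0xcb R1=0x1b R2=0xae R3=0x55 R4=0x6d  N=0 Z=0
after  5: R0=0xcb R1=0x1b R2=0xe6 R3=0x55 R4=0x6d  N=1 Z=0
-- IRQ taken; context saved, return-PC = 6 --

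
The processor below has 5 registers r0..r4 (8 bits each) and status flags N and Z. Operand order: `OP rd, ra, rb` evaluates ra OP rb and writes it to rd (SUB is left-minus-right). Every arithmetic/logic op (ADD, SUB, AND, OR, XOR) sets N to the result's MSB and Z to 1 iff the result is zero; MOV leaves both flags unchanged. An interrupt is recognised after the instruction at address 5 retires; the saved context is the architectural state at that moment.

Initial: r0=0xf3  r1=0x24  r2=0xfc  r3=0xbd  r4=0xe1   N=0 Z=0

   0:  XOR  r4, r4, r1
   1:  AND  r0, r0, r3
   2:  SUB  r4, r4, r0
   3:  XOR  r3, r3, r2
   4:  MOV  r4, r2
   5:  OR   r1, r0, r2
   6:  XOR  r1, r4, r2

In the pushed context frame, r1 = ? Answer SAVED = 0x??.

SAVED = 0xfd

after  0: r0=0xf3 r1=0x24 r2=0xfc r3=0xbd r4=0xc5  N=1 Z=0
after  1: r0=0xb1 r1=0x24 r2=0xfc r3=0xbd r4=0xc5  N=1 Z=0
after  2: r0=0xb1 r1=0x24 r2=0xfc r3=0xbd r4=0x14  N=0 Z=0
after  3: r0=0xb1 r1=0x24 r2=0xfc r3=0x41 r4=0x14  N=0 Z=0
after  4: r0=0xb1 r1=0x24 r2=0xfc r3=0x41 r4=0xfc  N=0 Z=0
after  5: r0=0xb1 r1=0xfd r2=0xfc r3=0x41 r4=0xfc  N=1 Z=0
-- IRQ taken; context saved, return-PC = 6 --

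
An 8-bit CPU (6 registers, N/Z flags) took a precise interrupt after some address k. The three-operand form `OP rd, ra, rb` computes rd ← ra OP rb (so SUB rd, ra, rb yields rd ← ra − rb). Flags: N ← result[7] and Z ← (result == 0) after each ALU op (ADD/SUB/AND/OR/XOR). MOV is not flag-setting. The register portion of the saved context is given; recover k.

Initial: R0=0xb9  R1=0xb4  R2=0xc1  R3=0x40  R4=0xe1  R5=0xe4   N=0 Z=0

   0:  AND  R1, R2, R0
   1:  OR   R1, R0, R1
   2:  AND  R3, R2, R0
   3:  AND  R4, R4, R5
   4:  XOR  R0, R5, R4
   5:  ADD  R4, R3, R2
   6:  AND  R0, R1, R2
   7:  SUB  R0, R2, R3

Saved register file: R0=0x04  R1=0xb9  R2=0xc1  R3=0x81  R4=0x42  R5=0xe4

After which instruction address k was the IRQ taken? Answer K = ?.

K = 5

after  0: R0=0xb9 R1=0x81 R2=0xc1 R3=0x40 R4=0xe1 R5=0xe4  N=1 Z=0
after  1: R0=0xb9 R1=0xb9 R2=0xc1 R3=0x40 R4=0xe1 R5=0xe4  N=1 Z=0
after  2: R0=0xb9 R1=0xb9 R2=0xc1 R3=0x81 R4=0xe1 R5=0xe4  N=1 Z=0
after  3: R0=0xb9 R1=0xb9 R2=0xc1 R3=0x81 R4=0xe0 R5=0xe4  N=1 Z=0
after  4: R0=0x04 R1=0xb9 R2=0xc1 R3=0x81 R4=0xe0 R5=0xe4  N=0 Z=0
after  5: R0=0x04 R1=0xb9 R2=0xc1 R3=0x81 R4=0x42 R5=0xe4  N=0 Z=0
-- IRQ taken; context saved, return-PC = 6 --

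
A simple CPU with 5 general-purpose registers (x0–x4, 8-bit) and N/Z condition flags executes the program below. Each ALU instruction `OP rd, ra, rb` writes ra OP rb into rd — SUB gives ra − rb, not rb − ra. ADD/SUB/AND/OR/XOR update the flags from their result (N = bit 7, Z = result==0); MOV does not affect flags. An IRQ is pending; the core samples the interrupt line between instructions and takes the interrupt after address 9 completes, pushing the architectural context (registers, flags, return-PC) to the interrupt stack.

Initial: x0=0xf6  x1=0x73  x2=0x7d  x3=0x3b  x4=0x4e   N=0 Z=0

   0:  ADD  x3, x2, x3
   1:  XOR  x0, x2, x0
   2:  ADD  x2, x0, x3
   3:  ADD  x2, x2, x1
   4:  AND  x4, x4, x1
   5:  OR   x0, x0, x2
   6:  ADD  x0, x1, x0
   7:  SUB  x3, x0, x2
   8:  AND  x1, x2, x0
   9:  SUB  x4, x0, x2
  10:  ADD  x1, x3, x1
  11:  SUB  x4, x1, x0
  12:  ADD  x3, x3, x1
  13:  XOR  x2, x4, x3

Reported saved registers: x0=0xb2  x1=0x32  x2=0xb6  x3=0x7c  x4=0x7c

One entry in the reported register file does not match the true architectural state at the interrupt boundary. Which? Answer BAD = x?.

after  0: x0=0xf6 x1=0x73 x2=0x7d x3=0xb8 x4=0x4e  N=1 Z=0
after  1: x0=0x8b x1=0x73 x2=0x7d x3=0xb8 x4=0x4e  N=1 Z=0
after  2: x0=0x8b x1=0x73 x2=0x43 x3=0xb8 x4=0x4e  N=0 Z=0
after  3: x0=0x8b x1=0x73 x2=0xb6 x3=0xb8 x4=0x4e  N=1 Z=0
after  4: x0=0x8b x1=0x73 x2=0xb6 x3=0xb8 x4=0x42  N=0 Z=0
after  5: x0=0xbf x1=0x73 x2=0xb6 x3=0xb8 x4=0x42  N=1 Z=0
after  6: x0=0x32 x1=0x73 x2=0xb6 x3=0xb8 x4=0x42  N=0 Z=0
after  7: x0=0x32 x1=0x73 x2=0xb6 x3=0x7c x4=0x42  N=0 Z=0
after  8: x0=0x32 x1=0x32 x2=0xb6 x3=0x7c x4=0x42  N=0 Z=0
after  9: x0=0x32 x1=0x32 x2=0xb6 x3=0x7c x4=0x7c  N=0 Z=0
-- IRQ taken; context saved, return-PC = 10 --
mismatch: x0: reported 0xb2 vs actual 0x32

BAD = x0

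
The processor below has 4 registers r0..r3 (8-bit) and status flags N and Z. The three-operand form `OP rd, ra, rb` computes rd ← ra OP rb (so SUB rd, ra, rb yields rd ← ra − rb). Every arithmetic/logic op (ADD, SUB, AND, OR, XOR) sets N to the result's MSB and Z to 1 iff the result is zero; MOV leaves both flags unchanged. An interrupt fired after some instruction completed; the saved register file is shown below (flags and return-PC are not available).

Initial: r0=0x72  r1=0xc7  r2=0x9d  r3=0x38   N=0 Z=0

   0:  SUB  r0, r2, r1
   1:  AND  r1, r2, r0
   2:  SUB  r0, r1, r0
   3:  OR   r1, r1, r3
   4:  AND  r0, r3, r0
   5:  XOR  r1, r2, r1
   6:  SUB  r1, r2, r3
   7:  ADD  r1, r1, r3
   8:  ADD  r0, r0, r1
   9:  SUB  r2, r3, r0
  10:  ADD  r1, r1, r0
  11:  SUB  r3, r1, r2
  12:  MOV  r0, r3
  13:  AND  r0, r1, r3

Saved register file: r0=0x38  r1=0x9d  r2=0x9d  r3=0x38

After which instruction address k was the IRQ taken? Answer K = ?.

after  0: r0=0xd6 r1=0xc7 r2=0x9d r3=0x38  N=1 Z=0
after  1: r0=0xd6 r1=0x94 r2=0x9d r3=0x38  N=1 Z=0
after  2: r0=0xbe r1=0x94 r2=0x9d r3=0x38  N=1 Z=0
after  3: r0=0xbe r1=0xbc r2=0x9d r3=0x38  N=1 Z=0
after  4: r0=0x38 r1=0xbc r2=0x9d r3=0x38  N=0 Z=0
after  5: r0=0x38 r1=0x21 r2=0x9d r3=0x38  N=0 Z=0
after  6: r0=0x38 r1=0x65 r2=0x9d r3=0x38  N=0 Z=0
after  7: r0=0x38 r1=0x9d r2=0x9d r3=0x38  N=1 Z=0
-- IRQ taken; context saved, return-PC = 8 --

K = 7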